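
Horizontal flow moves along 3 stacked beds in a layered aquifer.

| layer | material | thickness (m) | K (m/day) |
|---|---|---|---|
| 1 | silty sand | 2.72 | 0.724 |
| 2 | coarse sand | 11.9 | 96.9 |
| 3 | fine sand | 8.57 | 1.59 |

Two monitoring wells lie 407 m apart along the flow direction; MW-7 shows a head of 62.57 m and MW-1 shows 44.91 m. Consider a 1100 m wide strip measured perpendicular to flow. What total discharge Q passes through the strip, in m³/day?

55800

Flow is parallel to layering, so each bed carries its own Darcy discharge and the transmissivities add.
Σ(K_i·b_i) = 0.724×2.72 + 96.9×11.9 + 1.59×8.57 = 1169 m²/day.
Hydraulic gradient i = (62.57 − 44.91) / 407 = 17.66 / 407 = 0.04339.
Q = Σ(K_i·b_i) · W · i = 1169 × 1100 × 0.04339 = 55782 m³/day.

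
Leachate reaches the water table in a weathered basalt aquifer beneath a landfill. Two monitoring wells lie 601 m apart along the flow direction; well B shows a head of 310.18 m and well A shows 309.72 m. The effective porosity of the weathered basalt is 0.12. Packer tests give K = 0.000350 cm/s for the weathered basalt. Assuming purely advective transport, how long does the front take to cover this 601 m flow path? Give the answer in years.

853

Convert K: 0.000350 cm/s × 864 = 0.3024 m/day.
Hydraulic gradient i = (310.18 − 309.72) / 601 = 0.46 / 601 = 0.0007654.
Darcy flux q = K · i = 0.3024 × 0.0007654 = 0.0002315 m/day.
Seepage velocity v = q / n_e = 0.0002315 / 0.12 = 0.001929 m/day.
Travel time t = L / v = 601 / 0.001929 = 3.116e+05 days = 853.1 years.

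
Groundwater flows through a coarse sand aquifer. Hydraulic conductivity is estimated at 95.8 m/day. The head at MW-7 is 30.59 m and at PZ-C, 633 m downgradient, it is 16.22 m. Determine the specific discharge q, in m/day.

Hydraulic gradient i = (30.59 − 16.22) / 633 = 14.37 / 633 = 0.02270.
Specific discharge q = K · i = 95.80 × 0.02270 = 2.175 m/day.

2.17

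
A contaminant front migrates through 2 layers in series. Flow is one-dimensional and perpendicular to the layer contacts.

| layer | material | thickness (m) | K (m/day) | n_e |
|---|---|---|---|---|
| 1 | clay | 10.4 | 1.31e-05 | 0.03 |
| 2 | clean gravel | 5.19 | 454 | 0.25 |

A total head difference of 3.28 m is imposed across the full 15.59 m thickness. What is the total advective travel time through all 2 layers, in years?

1070

With flow normal to the layers, continuity requires the same specific discharge q through every layer.
Σ(b_i/K_i) = 10.4/1.31e-05 + 5.19/454 = 7.939e+05 d.
q = Δh / Σ(b_i/K_i) = 3.28 / 7.939e+05 = 4.132e-06 m/day.
In each layer the seepage velocity is v_i = q/n_i, so the layer transit time is t_i = b_i·n_i / q:
  layer 1 (clay): t_1 = 10.4 × 0.03 / 4.132e-06 = 75517 d
  layer 2 (clean gravel): t_2 = 5.19 × 0.25 / 4.132e-06 = 3.140e+05 d
Total t = Σ t_i = 3.896e+05 days = 1067 years.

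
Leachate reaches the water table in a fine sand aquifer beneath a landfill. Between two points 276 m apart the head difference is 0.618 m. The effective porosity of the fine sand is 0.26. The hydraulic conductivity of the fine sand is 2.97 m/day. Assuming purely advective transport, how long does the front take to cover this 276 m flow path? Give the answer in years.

Hydraulic gradient i = Δh / L = 0.618 / 276 = 0.002239.
Darcy flux q = K · i = 2.970 × 0.002239 = 0.006650 m/day.
Seepage velocity v = q / n_e = 0.006650 / 0.26 = 0.02558 m/day.
Travel time t = L / v = 276 / 0.02558 = 10791 days = 29.54 years.

29.5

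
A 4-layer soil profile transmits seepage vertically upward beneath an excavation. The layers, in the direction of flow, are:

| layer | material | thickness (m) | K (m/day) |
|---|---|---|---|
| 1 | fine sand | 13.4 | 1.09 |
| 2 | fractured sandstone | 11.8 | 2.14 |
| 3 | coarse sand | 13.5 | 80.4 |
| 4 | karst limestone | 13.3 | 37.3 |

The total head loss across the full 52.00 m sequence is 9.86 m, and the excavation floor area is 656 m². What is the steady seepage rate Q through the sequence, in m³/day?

353

Flow is perpendicular to layering, so the layers act in series and the equivalent K is the thickness-weighted harmonic mean.
Total thickness L = 13.4 + 11.8 + 13.5 + 13.3 = 52.00 m.
Σ(b_i/K_i) = 13.4/1.09 + 11.8/2.14 + 13.5/80.4 + 13.3/37.3 = 18.33 d.
K_eq = L / Σ(b_i/K_i) = 52.00 / 18.33 = 2.837 m/day.
Q = K_eq · A · (Δh/L) = 2.837 × 656 × (9.86/52.00) = 352.8 m³/day.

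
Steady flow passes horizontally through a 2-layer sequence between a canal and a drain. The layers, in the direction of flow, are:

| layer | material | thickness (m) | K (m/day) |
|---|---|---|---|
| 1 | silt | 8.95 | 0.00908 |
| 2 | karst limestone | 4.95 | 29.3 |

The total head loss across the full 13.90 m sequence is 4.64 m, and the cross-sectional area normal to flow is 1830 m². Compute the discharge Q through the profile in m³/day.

Flow is perpendicular to layering, so the layers act in series and the equivalent K is the thickness-weighted harmonic mean.
Total thickness L = 8.95 + 4.95 = 13.90 m.
Σ(b_i/K_i) = 8.95/0.00908 + 4.95/29.3 = 985.9 d.
K_eq = L / Σ(b_i/K_i) = 13.90 / 985.9 = 0.01410 m/day.
Q = K_eq · A · (Δh/L) = 0.01410 × 1830 × (4.64/13.90) = 8.613 m³/day.

8.61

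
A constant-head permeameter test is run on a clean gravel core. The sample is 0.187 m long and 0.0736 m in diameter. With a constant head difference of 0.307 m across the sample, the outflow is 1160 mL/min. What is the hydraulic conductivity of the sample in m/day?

Cross-sectional area A = π·(d/2)² = π × (0.0736/2)² = 0.004254 m².
Convert discharge: 1160 mL/min = 1.933e-05 m³/s.
Darcy's law rearranged: K = Q·L / (A·Δh) = 1.933e-05 × 0.187 / (0.004254 × 0.307) = 0.002768 m/s = 239.2 m/day.

239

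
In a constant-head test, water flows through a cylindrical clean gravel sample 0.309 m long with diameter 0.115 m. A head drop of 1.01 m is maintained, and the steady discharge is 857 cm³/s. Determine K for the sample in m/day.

Cross-sectional area A = π·(d/2)² = π × (0.115/2)² = 0.01039 m².
Convert discharge: 857 cm³/s = 0.0008570 m³/s.
Darcy's law rearranged: K = Q·L / (A·Δh) = 0.0008570 × 0.309 / (0.01039 × 1.01) = 0.02524 m/s = 2181 m/day.

2180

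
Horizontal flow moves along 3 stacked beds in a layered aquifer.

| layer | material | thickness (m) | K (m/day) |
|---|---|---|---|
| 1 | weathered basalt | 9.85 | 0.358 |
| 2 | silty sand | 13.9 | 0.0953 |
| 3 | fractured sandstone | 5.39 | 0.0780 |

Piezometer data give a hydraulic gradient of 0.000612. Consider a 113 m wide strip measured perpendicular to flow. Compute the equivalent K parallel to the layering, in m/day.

0.181

Flow is parallel to layering, so each bed carries its own Darcy discharge and the transmissivities add.
Σ(K_i·b_i) = 0.358×9.85 + 0.0953×13.9 + 0.0780×5.39 = 5.271 m²/day.
Total thickness b = 29.14 m, so K_eq = Σ(K_i·b_i)/b = 0.1809 m/day.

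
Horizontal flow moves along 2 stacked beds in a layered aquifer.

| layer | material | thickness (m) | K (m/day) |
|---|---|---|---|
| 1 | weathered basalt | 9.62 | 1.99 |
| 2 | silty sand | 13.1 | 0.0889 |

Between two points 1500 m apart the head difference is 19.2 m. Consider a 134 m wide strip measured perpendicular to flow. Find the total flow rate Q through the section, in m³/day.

Flow is parallel to layering, so each bed carries its own Darcy discharge and the transmissivities add.
Σ(K_i·b_i) = 1.99×9.62 + 0.0889×13.1 = 20.31 m²/day.
Hydraulic gradient i = Δh / L = 19.2 / 1500 = 0.01280.
Q = Σ(K_i·b_i) · W · i = 20.31 × 134 × 0.01280 = 34.83 m³/day.

34.8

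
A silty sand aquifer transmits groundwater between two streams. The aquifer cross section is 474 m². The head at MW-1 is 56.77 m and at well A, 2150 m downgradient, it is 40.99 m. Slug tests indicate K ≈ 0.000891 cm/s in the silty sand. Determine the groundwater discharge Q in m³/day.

2.68

Convert K: 0.000891 cm/s × 864 = 0.7698 m/day.
Hydraulic gradient i = (56.77 − 40.99) / 2150 = 15.78 / 2150 = 0.007340.
Darcy's law: Q = K · A · i = 0.7698 × 474.0 × 0.007340 = 2.678 m³/day.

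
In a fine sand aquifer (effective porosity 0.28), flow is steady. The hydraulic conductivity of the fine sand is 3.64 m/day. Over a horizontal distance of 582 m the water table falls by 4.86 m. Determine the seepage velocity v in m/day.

0.109

Hydraulic gradient i = Δh / L = 4.86 / 582 = 0.008351.
Darcy flux q = K · i = 3.640 × 0.008351 = 0.03040 m/day.
Seepage velocity v = q / n_e = 0.03040 / 0.28 = 0.1086 m/day.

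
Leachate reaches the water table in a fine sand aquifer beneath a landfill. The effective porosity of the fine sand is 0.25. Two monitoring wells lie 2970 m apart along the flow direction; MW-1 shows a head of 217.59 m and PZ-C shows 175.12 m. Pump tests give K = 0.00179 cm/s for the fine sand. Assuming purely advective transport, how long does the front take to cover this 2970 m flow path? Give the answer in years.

91.9

Convert K: 0.00179 cm/s × 864 = 1.547 m/day.
Hydraulic gradient i = (217.59 − 175.12) / 2970 = 42.47 / 2970 = 0.01430.
Darcy flux q = K · i = 1.547 × 0.01430 = 0.02212 m/day.
Seepage velocity v = q / n_e = 0.02212 / 0.25 = 0.08846 m/day.
Travel time t = L / v = 2970 / 0.08846 = 33574 days = 91.92 years.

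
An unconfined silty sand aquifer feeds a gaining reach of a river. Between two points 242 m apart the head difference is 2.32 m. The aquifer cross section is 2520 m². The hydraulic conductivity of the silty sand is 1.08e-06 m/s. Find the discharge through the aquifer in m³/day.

Convert K: 1.08e-06 m/s × 86400 = 0.09331 m/day.
Hydraulic gradient i = Δh / L = 2.32 / 242 = 0.009587.
Darcy's law: Q = K · A · i = 0.09331 × 2520 × 0.009587 = 2.254 m³/day.

2.25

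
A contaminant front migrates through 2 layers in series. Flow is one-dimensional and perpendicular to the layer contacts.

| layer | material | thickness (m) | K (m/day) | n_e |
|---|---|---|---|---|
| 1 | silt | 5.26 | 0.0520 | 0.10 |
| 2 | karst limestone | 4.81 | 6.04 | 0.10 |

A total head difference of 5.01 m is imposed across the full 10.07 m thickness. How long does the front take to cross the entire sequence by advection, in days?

With flow normal to the layers, continuity requires the same specific discharge q through every layer.
Σ(b_i/K_i) = 5.26/0.0520 + 4.81/6.04 = 102.0 d.
q = Δh / Σ(b_i/K_i) = 5.01 / 102.0 = 0.04914 m/day.
In each layer the seepage velocity is v_i = q/n_i, so the layer transit time is t_i = b_i·n_i / q:
  layer 1 (silt): t_1 = 5.26 × 0.10 / 0.04914 = 10.70 d
  layer 2 (karst limestone): t_2 = 4.81 × 0.10 / 0.04914 = 9.788 d
Total t = Σ t_i = 20.49 days.

20.5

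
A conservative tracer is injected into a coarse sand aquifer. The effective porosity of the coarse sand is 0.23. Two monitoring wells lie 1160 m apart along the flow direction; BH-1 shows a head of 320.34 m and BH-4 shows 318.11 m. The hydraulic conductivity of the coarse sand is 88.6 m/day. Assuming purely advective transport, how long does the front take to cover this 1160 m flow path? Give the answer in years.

Hydraulic gradient i = (320.34 − 318.11) / 1160 = 2.23 / 1160 = 0.001922.
Darcy flux q = K · i = 88.60 × 0.001922 = 0.1703 m/day.
Seepage velocity v = q / n_e = 0.1703 / 0.23 = 0.7405 m/day.
Travel time t = L / v = 1160 / 0.7405 = 1566 days = 4.289 years.

4.29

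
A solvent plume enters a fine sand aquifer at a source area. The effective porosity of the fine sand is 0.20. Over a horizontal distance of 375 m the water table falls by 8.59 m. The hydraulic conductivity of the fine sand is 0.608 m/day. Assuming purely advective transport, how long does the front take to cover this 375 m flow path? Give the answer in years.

Hydraulic gradient i = Δh / L = 8.59 / 375 = 0.02291.
Darcy flux q = K · i = 0.6080 × 0.02291 = 0.01393 m/day.
Seepage velocity v = q / n_e = 0.01393 / 0.20 = 0.06964 m/day.
Travel time t = L / v = 375 / 0.06964 = 5385 days = 14.74 years.

14.7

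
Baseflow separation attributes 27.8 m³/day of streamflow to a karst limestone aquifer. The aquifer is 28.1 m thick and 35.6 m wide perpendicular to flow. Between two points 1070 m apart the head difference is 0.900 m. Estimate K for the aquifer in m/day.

Cross-sectional area A = 35.6 × 28.1 = 1000 m².
Hydraulic gradient i = Δh / L = 0.900 / 1070 = 0.0008411.
From Q = K·A·i, K = Q / (A·i) = 27.8 / (1000 × 0.0008411) = 33.04 m/day.

33.0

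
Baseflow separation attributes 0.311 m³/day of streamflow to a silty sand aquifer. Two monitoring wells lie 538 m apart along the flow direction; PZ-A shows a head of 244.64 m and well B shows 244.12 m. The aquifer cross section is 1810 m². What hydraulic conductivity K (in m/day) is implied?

Hydraulic gradient i = (244.64 − 244.12) / 538 = 0.52 / 538 = 0.0009665.
From Q = K·A·i, K = Q / (A·i) = 0.311 / (1810 × 0.0009665) = 0.1778 m/day.

0.178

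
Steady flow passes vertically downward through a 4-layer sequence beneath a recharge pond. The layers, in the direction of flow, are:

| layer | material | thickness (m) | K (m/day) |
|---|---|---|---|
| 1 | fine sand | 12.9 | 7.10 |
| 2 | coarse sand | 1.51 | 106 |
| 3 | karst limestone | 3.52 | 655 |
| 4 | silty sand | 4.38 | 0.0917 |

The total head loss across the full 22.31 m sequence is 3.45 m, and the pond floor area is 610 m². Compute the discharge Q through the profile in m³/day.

42.4

Flow is perpendicular to layering, so the layers act in series and the equivalent K is the thickness-weighted harmonic mean.
Total thickness L = 12.9 + 1.51 + 3.52 + 4.38 = 22.31 m.
Σ(b_i/K_i) = 12.9/7.10 + 1.51/106 + 3.52/655 + 4.38/0.0917 = 49.60 d.
K_eq = L / Σ(b_i/K_i) = 22.31 / 49.60 = 0.4498 m/day.
Q = K_eq · A · (Δh/L) = 0.4498 × 610 × (3.45/22.31) = 42.43 m³/day.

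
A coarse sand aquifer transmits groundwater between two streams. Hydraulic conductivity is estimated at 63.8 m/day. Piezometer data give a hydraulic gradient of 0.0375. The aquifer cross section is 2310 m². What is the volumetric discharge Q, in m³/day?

5530

Hydraulic gradient i = 0.0375.
Darcy's law: Q = K · A · i = 63.80 × 2310 × 0.03750 = 5527 m³/day.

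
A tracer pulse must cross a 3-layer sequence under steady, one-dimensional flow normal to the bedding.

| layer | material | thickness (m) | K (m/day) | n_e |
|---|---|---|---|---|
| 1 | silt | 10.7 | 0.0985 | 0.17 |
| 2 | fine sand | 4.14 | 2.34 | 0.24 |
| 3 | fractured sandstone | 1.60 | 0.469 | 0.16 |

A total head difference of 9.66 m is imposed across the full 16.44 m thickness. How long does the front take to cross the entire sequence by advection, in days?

With flow normal to the layers, continuity requires the same specific discharge q through every layer.
Σ(b_i/K_i) = 10.7/0.0985 + 4.14/2.34 + 1.60/0.469 = 113.8 d.
q = Δh / Σ(b_i/K_i) = 9.66 / 113.8 = 0.08488 m/day.
In each layer the seepage velocity is v_i = q/n_i, so the layer transit time is t_i = b_i·n_i / q:
  layer 1 (silt): t_1 = 10.7 × 0.17 / 0.08488 = 21.43 d
  layer 2 (fine sand): t_2 = 4.14 × 0.24 / 0.08488 = 11.71 d
  layer 3 (fractured sandstone): t_3 = 1.60 × 0.16 / 0.08488 = 3.016 d
Total t = Σ t_i = 36.15 days.

36.2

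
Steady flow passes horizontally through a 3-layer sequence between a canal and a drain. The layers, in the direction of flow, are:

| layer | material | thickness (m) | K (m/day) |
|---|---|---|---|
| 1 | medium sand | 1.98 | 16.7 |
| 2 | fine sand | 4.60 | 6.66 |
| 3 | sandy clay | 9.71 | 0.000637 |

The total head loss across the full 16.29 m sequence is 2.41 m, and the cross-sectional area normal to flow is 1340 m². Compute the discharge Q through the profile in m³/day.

0.212

Flow is perpendicular to layering, so the layers act in series and the equivalent K is the thickness-weighted harmonic mean.
Total thickness L = 1.98 + 4.60 + 9.71 = 16.29 m.
Σ(b_i/K_i) = 1.98/16.7 + 4.60/6.66 + 9.71/0.000637 = 15244 d.
K_eq = L / Σ(b_i/K_i) = 16.29 / 15244 = 0.001069 m/day.
Q = K_eq · A · (Δh/L) = 0.001069 × 1340 × (2.41/16.29) = 0.2118 m³/day.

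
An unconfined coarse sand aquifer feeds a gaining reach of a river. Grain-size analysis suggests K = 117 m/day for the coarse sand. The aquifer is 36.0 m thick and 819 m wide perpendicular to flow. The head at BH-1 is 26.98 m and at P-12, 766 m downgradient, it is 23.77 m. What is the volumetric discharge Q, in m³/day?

14500

Cross-sectional area A = 819 × 36.0 = 29484 m².
Hydraulic gradient i = (26.98 − 23.77) / 766 = 3.21 / 766 = 0.004191.
Darcy's law: Q = K · A · i = 117.0 × 29484 × 0.004191 = 14456 m³/day.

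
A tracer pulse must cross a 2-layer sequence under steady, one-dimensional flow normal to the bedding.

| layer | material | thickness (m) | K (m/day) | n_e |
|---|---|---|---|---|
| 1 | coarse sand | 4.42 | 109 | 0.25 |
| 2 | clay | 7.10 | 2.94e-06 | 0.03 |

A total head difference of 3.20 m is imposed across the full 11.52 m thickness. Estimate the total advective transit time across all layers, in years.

2720

With flow normal to the layers, continuity requires the same specific discharge q through every layer.
Σ(b_i/K_i) = 4.42/109 + 7.10/2.94e-06 = 2.415e+06 d.
q = Δh / Σ(b_i/K_i) = 3.20 / 2.415e+06 = 1.325e-06 m/day.
In each layer the seepage velocity is v_i = q/n_i, so the layer transit time is t_i = b_i·n_i / q:
  layer 1 (coarse sand): t_1 = 4.42 × 0.25 / 1.325e-06 = 8.339e+05 d
  layer 2 (clay): t_2 = 7.10 × 0.03 / 1.325e-06 = 1.607e+05 d
Total t = Σ t_i = 9.947e+05 days = 2723 years.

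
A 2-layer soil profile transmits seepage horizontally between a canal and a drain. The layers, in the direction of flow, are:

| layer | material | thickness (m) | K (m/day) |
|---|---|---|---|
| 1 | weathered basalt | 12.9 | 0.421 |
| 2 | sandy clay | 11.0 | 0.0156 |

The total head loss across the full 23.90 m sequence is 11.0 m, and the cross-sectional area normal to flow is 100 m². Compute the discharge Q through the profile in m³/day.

Flow is perpendicular to layering, so the layers act in series and the equivalent K is the thickness-weighted harmonic mean.
Total thickness L = 12.9 + 11.0 = 23.90 m.
Σ(b_i/K_i) = 12.9/0.421 + 11.0/0.0156 = 735.8 d.
K_eq = L / Σ(b_i/K_i) = 23.90 / 735.8 = 0.03248 m/day.
Q = K_eq · A · (Δh/L) = 0.03248 × 100 × (11.0/23.90) = 1.495 m³/day.

1.50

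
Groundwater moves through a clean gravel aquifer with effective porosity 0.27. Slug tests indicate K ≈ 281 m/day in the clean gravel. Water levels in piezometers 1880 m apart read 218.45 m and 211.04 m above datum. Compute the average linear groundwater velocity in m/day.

Hydraulic gradient i = (218.45 − 211.04) / 1880 = 7.41 / 1880 = 0.003941.
Darcy flux q = K · i = 281.0 × 0.003941 = 1.108 m/day.
Seepage velocity v = q / n_e = 1.108 / 0.27 = 4.102 m/day.

4.10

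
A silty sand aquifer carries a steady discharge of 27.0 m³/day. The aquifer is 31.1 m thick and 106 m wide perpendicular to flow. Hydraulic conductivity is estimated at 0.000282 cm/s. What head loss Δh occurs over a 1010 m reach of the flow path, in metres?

Convert K: 0.000282 cm/s × 864 = 0.2436 m/day.
Cross-sectional area A = 106 × 31.1 = 3297 m².
From Q = K·A·i, i = Q / (K·A) = 27.0 / (0.2436 × 3297) = 0.03362.
Head loss Δh = i · L = 0.03362 × 1010 = 33.95 m.

34.0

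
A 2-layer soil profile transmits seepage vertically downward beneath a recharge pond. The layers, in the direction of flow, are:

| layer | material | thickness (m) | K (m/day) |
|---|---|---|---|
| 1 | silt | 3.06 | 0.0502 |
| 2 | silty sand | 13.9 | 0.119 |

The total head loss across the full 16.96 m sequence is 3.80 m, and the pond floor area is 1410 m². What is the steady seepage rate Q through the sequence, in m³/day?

Flow is perpendicular to layering, so the layers act in series and the equivalent K is the thickness-weighted harmonic mean.
Total thickness L = 3.06 + 13.9 = 16.96 m.
Σ(b_i/K_i) = 3.06/0.0502 + 13.9/0.119 = 177.8 d.
K_eq = L / Σ(b_i/K_i) = 16.96 / 177.8 = 0.09541 m/day.
Q = K_eq · A · (Δh/L) = 0.09541 × 1410 × (3.80/16.96) = 30.14 m³/day.

30.1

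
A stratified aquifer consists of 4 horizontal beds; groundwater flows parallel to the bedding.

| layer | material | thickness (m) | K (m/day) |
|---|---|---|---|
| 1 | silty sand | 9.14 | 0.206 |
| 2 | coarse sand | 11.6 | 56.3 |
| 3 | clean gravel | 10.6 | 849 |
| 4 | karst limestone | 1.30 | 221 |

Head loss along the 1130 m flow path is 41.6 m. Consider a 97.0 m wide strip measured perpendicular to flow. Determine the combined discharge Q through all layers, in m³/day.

Flow is parallel to layering, so each bed carries its own Darcy discharge and the transmissivities add.
Σ(K_i·b_i) = 0.206×9.14 + 56.3×11.6 + 849×10.6 + 221×1.30 = 9942 m²/day.
Hydraulic gradient i = Δh / L = 41.6 / 1130 = 0.03681.
Q = Σ(K_i·b_i) · W · i = 9942 × 97.0 × 0.03681 = 35501 m³/day.

35500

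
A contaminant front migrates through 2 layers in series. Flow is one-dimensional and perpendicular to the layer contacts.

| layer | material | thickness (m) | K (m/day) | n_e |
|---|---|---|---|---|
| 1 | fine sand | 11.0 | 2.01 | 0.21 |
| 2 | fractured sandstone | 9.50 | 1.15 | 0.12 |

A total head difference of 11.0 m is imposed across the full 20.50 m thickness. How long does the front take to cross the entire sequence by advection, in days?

With flow normal to the layers, continuity requires the same specific discharge q through every layer.
Σ(b_i/K_i) = 11.0/2.01 + 9.50/1.15 = 13.73 d.
q = Δh / Σ(b_i/K_i) = 11.0 / 13.73 = 0.8010 m/day.
In each layer the seepage velocity is v_i = q/n_i, so the layer transit time is t_i = b_i·n_i / q:
  layer 1 (fine sand): t_1 = 11.0 × 0.21 / 0.8010 = 2.884 d
  layer 2 (fractured sandstone): t_2 = 9.50 × 0.12 / 0.8010 = 1.423 d
Total t = Σ t_i = 4.307 days.

4.31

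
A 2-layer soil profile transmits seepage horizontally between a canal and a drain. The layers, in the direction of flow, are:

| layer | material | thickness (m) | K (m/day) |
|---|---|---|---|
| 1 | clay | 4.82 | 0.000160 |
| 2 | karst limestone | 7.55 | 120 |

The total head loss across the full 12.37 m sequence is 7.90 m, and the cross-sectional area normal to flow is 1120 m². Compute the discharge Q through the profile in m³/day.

0.294

Flow is perpendicular to layering, so the layers act in series and the equivalent K is the thickness-weighted harmonic mean.
Total thickness L = 4.82 + 7.55 = 12.37 m.
Σ(b_i/K_i) = 4.82/0.000160 + 7.55/120 = 30125 d.
K_eq = L / Σ(b_i/K_i) = 12.37 / 30125 = 0.0004106 m/day.
Q = K_eq · A · (Δh/L) = 0.0004106 × 1120 × (7.90/12.37) = 0.2937 m³/day.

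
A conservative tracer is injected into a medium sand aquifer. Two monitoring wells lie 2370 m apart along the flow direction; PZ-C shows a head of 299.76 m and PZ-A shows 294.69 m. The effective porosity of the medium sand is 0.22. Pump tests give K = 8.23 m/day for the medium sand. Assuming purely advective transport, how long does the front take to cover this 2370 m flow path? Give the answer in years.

Hydraulic gradient i = (299.76 − 294.69) / 2370 = 5.07 / 2370 = 0.002139.
Darcy flux q = K · i = 8.230 × 0.002139 = 0.01761 m/day.
Seepage velocity v = q / n_e = 0.01761 / 0.22 = 0.08003 m/day.
Travel time t = L / v = 2370 / 0.08003 = 29615 days = 81.08 years.

81.1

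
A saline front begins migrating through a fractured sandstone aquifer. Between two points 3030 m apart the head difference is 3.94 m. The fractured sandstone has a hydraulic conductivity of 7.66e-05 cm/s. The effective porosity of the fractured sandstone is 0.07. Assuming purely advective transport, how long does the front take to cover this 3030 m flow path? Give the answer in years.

6750

Convert K: 7.66e-05 cm/s × 864 = 0.06618 m/day.
Hydraulic gradient i = Δh / L = 3.94 / 3030 = 0.001300.
Darcy flux q = K · i = 0.06618 × 0.001300 = 8.606e-05 m/day.
Seepage velocity v = q / n_e = 8.606e-05 / 0.07 = 0.001229 m/day.
Travel time t = L / v = 3030 / 0.001229 = 2.465e+06 days = 6748 years.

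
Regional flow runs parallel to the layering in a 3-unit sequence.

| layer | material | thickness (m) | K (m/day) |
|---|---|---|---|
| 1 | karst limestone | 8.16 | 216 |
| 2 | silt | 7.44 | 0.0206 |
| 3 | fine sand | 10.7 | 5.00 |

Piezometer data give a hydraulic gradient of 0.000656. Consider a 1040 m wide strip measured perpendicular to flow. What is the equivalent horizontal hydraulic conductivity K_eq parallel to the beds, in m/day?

Flow is parallel to layering, so each bed carries its own Darcy discharge and the transmissivities add.
Σ(K_i·b_i) = 216×8.16 + 0.0206×7.44 + 5.00×10.7 = 1816 m²/day.
Total thickness b = 26.30 m, so K_eq = Σ(K_i·b_i)/b = 69.06 m/day.

69.1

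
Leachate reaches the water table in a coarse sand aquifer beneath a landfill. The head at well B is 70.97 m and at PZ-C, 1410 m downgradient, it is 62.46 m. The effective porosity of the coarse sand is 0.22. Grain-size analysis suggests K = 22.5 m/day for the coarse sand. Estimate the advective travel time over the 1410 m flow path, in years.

6.25

Hydraulic gradient i = (70.97 − 62.46) / 1410 = 8.51 / 1410 = 0.006035.
Darcy flux q = K · i = 22.50 × 0.006035 = 0.1358 m/day.
Seepage velocity v = q / n_e = 0.1358 / 0.22 = 0.6173 m/day.
Travel time t = L / v = 1410 / 0.6173 = 2284 days = 6.254 years.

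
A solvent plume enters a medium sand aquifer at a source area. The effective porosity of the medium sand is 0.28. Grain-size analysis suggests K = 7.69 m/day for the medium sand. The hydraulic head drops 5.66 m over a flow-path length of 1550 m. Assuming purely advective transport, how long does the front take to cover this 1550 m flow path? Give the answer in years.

42.3

Hydraulic gradient i = Δh / L = 5.66 / 1550 = 0.003652.
Darcy flux q = K · i = 7.690 × 0.003652 = 0.02808 m/day.
Seepage velocity v = q / n_e = 0.02808 / 0.28 = 0.1003 m/day.
Travel time t = L / v = 1550 / 0.1003 = 15455 days = 42.31 years.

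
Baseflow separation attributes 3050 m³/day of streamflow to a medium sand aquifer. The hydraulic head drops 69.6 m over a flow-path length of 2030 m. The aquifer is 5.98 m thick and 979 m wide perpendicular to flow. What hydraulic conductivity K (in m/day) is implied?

Cross-sectional area A = 979 × 5.98 = 5854 m².
Hydraulic gradient i = Δh / L = 69.6 / 2030 = 0.03429.
From Q = K·A·i, K = Q / (A·i) = 3050 / (5854 × 0.03429) = 15.20 m/day.

15.2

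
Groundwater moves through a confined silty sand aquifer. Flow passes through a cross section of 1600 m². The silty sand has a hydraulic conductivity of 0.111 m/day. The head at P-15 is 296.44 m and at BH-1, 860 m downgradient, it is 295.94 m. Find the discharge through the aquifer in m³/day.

Hydraulic gradient i = (296.44 − 295.94) / 860 = 0.5 / 860 = 0.0005814.
Darcy's law: Q = K · A · i = 0.1110 × 1600 × 0.0005814 = 0.1033 m³/day.

0.103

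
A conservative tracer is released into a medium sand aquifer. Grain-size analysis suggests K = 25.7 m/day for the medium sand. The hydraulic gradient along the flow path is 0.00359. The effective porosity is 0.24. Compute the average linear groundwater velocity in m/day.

0.384

Hydraulic gradient i = 0.00359.
Darcy flux q = K · i = 25.70 × 0.003590 = 0.09226 m/day.
Seepage velocity v = q / n_e = 0.09226 / 0.24 = 0.3844 m/day.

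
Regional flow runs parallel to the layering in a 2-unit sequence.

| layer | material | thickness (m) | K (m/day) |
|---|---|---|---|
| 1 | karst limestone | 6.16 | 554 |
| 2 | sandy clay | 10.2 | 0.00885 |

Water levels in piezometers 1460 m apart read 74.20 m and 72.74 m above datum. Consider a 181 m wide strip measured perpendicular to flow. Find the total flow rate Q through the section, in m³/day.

618

Flow is parallel to layering, so each bed carries its own Darcy discharge and the transmissivities add.
Σ(K_i·b_i) = 554×6.16 + 0.00885×10.2 = 3413 m²/day.
Hydraulic gradient i = (74.20 − 72.74) / 1460 = 1.46 / 1460 = 0.001000.
Q = Σ(K_i·b_i) · W · i = 3413 × 181 × 0.001000 = 617.7 m³/day.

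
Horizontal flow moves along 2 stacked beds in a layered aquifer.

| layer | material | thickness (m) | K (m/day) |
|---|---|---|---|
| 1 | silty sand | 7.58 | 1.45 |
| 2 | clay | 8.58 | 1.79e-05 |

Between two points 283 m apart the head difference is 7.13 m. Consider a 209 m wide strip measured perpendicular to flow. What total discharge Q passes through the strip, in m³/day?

Flow is parallel to layering, so each bed carries its own Darcy discharge and the transmissivities add.
Σ(K_i·b_i) = 1.45×7.58 + 1.79e-05×8.58 = 10.99 m²/day.
Hydraulic gradient i = Δh / L = 7.13 / 283 = 0.02519.
Q = Σ(K_i·b_i) · W · i = 10.99 × 209 × 0.02519 = 57.88 m³/day.

57.9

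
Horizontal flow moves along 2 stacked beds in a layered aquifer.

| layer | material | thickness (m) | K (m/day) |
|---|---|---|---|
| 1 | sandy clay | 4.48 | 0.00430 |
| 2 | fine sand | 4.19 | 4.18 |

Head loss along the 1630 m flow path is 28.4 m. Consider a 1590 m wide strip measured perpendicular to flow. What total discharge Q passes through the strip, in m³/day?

Flow is parallel to layering, so each bed carries its own Darcy discharge and the transmissivities add.
Σ(K_i·b_i) = 0.00430×4.48 + 4.18×4.19 = 17.53 m²/day.
Hydraulic gradient i = Δh / L = 28.4 / 1630 = 0.01742.
Q = Σ(K_i·b_i) · W · i = 17.53 × 1590 × 0.01742 = 485.7 m³/day.

486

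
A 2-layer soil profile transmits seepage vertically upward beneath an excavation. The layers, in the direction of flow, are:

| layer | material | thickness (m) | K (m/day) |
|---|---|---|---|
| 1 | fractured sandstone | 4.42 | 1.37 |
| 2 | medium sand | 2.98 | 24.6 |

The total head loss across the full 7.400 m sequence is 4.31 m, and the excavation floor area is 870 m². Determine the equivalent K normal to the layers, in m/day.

Flow is perpendicular to layering, so the layers act in series and the equivalent K is the thickness-weighted harmonic mean.
Total thickness L = 4.42 + 2.98 = 7.400 m.
Σ(b_i/K_i) = 4.42/1.37 + 2.98/24.6 = 3.347 d.
K_eq = L / Σ(b_i/K_i) = 7.400 / 3.347 = 2.211 m/day.

2.21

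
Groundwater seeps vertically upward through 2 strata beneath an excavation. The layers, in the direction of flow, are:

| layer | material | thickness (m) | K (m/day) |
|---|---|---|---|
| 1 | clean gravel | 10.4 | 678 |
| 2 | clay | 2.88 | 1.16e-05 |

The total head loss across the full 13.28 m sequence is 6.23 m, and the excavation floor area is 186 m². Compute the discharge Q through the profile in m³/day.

Flow is perpendicular to layering, so the layers act in series and the equivalent K is the thickness-weighted harmonic mean.
Total thickness L = 10.4 + 2.88 = 13.28 m.
Σ(b_i/K_i) = 10.4/678 + 2.88/1.16e-05 = 2.483e+05 d.
K_eq = L / Σ(b_i/K_i) = 13.28 / 2.483e+05 = 5.349e-05 m/day.
Q = K_eq · A · (Δh/L) = 5.349e-05 × 186 × (6.23/13.28) = 0.004667 m³/day.

0.00467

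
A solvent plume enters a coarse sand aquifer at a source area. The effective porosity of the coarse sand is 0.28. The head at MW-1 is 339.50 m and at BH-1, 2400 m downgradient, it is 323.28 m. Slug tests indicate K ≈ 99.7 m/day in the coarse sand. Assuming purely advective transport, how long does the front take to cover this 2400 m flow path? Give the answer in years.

Hydraulic gradient i = (339.50 − 323.28) / 2400 = 16.22 / 2400 = 0.006758.
Darcy flux q = K · i = 99.70 × 0.006758 = 0.6738 m/day.
Seepage velocity v = q / n_e = 0.6738 / 0.28 = 2.406 m/day.
Travel time t = L / v = 2400 / 2.406 = 997.3 days = 2.731 years.

2.73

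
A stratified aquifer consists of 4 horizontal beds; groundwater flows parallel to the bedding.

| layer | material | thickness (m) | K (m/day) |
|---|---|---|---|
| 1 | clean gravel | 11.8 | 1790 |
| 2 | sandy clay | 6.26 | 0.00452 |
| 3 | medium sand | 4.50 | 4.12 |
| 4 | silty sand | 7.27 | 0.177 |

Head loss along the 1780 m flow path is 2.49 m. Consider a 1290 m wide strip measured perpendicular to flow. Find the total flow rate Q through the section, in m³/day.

Flow is parallel to layering, so each bed carries its own Darcy discharge and the transmissivities add.
Σ(K_i·b_i) = 1790×11.8 + 0.00452×6.26 + 4.12×4.50 + 0.177×7.27 = 21142 m²/day.
Hydraulic gradient i = Δh / L = 2.49 / 1780 = 0.001399.
Q = Σ(K_i·b_i) · W · i = 21142 × 1290 × 0.001399 = 38152 m³/day.

38200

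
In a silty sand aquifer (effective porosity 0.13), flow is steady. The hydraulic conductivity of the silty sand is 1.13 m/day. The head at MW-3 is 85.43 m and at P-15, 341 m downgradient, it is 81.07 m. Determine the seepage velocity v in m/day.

Hydraulic gradient i = (85.43 − 81.07) / 341 = 4.36 / 341 = 0.01279.
Darcy flux q = K · i = 1.130 × 0.01279 = 0.01445 m/day.
Seepage velocity v = q / n_e = 0.01445 / 0.13 = 0.1111 m/day.

0.111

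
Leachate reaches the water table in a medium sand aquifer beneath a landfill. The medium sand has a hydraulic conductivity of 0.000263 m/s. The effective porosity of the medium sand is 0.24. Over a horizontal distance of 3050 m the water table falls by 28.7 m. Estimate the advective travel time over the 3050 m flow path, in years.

9.37

Convert K: 0.000263 m/s × 86400 = 22.72 m/day.
Hydraulic gradient i = Δh / L = 28.7 / 3050 = 0.009410.
Darcy flux q = K · i = 22.72 × 0.009410 = 0.2138 m/day.
Seepage velocity v = q / n_e = 0.2138 / 0.24 = 0.8909 m/day.
Travel time t = L / v = 3050 / 0.8909 = 3423 days = 9.373 years.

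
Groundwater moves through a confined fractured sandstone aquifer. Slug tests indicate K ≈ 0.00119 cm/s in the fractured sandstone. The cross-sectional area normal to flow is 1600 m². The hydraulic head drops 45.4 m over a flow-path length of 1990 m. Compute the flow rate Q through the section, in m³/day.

Convert K: 0.00119 cm/s × 864 = 1.028 m/day.
Hydraulic gradient i = Δh / L = 45.4 / 1990 = 0.02281.
Darcy's law: Q = K · A · i = 1.028 × 1600 × 0.02281 = 37.53 m³/day.

37.5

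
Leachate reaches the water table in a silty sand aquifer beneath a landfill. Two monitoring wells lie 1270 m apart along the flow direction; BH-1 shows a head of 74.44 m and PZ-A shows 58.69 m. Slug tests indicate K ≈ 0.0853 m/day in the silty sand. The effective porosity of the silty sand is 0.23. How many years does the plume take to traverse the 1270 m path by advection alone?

Hydraulic gradient i = (74.44 − 58.69) / 1270 = 15.75 / 1270 = 0.01240.
Darcy flux q = K · i = 0.08530 × 0.01240 = 0.001058 m/day.
Seepage velocity v = q / n_e = 0.001058 / 0.23 = 0.004599 m/day.
Travel time t = L / v = 1270 / 0.004599 = 2.761e+05 days = 756.0 years.

756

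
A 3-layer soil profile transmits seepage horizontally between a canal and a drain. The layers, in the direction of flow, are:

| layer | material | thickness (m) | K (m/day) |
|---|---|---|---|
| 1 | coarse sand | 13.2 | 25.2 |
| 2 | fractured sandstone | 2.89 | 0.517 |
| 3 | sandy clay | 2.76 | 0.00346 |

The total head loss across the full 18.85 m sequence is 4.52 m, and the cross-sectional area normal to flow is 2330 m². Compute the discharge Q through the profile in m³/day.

13.1

Flow is perpendicular to layering, so the layers act in series and the equivalent K is the thickness-weighted harmonic mean.
Total thickness L = 13.2 + 2.89 + 2.76 = 18.85 m.
Σ(b_i/K_i) = 13.2/25.2 + 2.89/0.517 + 2.76/0.00346 = 803.8 d.
K_eq = L / Σ(b_i/K_i) = 18.85 / 803.8 = 0.02345 m/day.
Q = K_eq · A · (Δh/L) = 0.02345 × 2330 × (4.52/18.85) = 13.10 m³/day.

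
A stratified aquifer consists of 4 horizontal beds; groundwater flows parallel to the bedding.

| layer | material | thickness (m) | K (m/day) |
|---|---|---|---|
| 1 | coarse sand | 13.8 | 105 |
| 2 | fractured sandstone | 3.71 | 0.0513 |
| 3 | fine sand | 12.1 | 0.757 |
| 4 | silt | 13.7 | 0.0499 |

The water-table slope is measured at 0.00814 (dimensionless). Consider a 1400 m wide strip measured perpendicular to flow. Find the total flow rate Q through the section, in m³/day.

Flow is parallel to layering, so each bed carries its own Darcy discharge and the transmissivities add.
Σ(K_i·b_i) = 105×13.8 + 0.0513×3.71 + 0.757×12.1 + 0.0499×13.7 = 1459 m²/day.
Hydraulic gradient i = 0.00814.
Q = Σ(K_i·b_i) · W · i = 1459 × 1400 × 0.008140 = 16627 m³/day.

16600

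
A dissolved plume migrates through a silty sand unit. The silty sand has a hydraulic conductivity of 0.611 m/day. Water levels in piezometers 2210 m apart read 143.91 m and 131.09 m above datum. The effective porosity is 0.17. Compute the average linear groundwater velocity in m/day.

0.0208

Hydraulic gradient i = (143.91 − 131.09) / 2210 = 12.82 / 2210 = 0.005801.
Darcy flux q = K · i = 0.6110 × 0.005801 = 0.003544 m/day.
Seepage velocity v = q / n_e = 0.003544 / 0.17 = 0.02085 m/day.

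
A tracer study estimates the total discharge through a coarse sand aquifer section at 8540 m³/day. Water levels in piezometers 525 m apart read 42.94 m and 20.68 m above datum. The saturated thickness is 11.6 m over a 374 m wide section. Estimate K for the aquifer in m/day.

46.4

Cross-sectional area A = 374 × 11.6 = 4338 m².
Hydraulic gradient i = (42.94 − 20.68) / 525 = 22.26 / 525 = 0.04240.
From Q = K·A·i, K = Q / (A·i) = 8540 / (4338 × 0.04240) = 46.43 m/day.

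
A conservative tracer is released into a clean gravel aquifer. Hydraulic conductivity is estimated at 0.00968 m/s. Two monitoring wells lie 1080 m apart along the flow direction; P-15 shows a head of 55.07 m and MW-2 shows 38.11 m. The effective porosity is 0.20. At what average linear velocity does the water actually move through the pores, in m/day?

65.7

Convert K: 0.00968 m/s × 86400 = 836.4 m/day.
Hydraulic gradient i = (55.07 − 38.11) / 1080 = 16.96 / 1080 = 0.01570.
Darcy flux q = K · i = 836.4 × 0.01570 = 13.13 m/day.
Seepage velocity v = q / n_e = 13.13 / 0.20 = 65.67 m/day.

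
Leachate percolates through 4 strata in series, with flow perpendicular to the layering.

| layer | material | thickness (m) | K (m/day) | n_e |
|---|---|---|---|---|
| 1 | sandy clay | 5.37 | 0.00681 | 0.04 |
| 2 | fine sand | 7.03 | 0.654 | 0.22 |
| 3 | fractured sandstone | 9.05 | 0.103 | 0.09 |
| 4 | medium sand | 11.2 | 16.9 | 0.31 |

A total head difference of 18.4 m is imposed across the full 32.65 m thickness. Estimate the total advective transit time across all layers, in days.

With flow normal to the layers, continuity requires the same specific discharge q through every layer.
Σ(b_i/K_i) = 5.37/0.00681 + 7.03/0.654 + 9.05/0.103 + 11.2/16.9 = 887.8 d.
q = Δh / Σ(b_i/K_i) = 18.4 / 887.8 = 0.02072 m/day.
In each layer the seepage velocity is v_i = q/n_i, so the layer transit time is t_i = b_i·n_i / q:
  layer 1 (sandy clay): t_1 = 5.37 × 0.04 / 0.02072 = 10.36 d
  layer 2 (fine sand): t_2 = 7.03 × 0.22 / 0.02072 = 74.63 d
  layer 3 (fractured sandstone): t_3 = 9.05 × 0.09 / 0.02072 = 39.30 d
  layer 4 (medium sand): t_4 = 11.2 × 0.31 / 0.02072 = 167.5 d
Total t = Σ t_i = 291.8 days.

292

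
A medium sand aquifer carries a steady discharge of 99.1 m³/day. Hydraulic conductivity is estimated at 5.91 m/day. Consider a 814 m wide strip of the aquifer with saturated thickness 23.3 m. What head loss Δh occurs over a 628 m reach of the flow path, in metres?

0.555

Cross-sectional area A = 814 × 23.3 = 18966 m².
From Q = K·A·i, i = Q / (K·A) = 99.1 / (5.910 × 18966) = 0.0008841.
Head loss Δh = i · L = 0.0008841 × 628 = 0.5552 m.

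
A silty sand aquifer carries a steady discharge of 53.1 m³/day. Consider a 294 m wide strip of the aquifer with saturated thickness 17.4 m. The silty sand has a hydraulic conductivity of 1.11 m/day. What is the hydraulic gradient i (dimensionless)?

Cross-sectional area A = 294 × 17.4 = 5116 m².
From Q = K·A·i, i = Q / (K·A) = 53.1 / (1.110 × 5116) = 0.009351.

0.00935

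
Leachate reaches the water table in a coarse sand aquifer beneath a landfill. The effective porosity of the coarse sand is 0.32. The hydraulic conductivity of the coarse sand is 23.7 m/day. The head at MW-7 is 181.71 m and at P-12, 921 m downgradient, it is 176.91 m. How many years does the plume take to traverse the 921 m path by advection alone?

6.53

Hydraulic gradient i = (181.71 − 176.91) / 921 = 4.8 / 921 = 0.005212.
Darcy flux q = K · i = 23.70 × 0.005212 = 0.1235 m/day.
Seepage velocity v = q / n_e = 0.1235 / 0.32 = 0.3860 m/day.
Travel time t = L / v = 921 / 0.3860 = 2386 days = 6.533 years.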